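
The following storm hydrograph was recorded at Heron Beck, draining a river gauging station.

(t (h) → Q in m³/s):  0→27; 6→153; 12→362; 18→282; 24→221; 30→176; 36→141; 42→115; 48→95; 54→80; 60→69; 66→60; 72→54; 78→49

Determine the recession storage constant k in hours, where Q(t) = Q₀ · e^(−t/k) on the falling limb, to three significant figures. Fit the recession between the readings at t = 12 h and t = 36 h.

k ≈ 25.5 h

On the falling limb, Q drops from 362 to 141 m³/s between t = 12 h and t = 36 h (Δt = 24 h).
k = −Δt / ln(Q₂/Q₁) = −24 / ln(141/362) = 25.5 h.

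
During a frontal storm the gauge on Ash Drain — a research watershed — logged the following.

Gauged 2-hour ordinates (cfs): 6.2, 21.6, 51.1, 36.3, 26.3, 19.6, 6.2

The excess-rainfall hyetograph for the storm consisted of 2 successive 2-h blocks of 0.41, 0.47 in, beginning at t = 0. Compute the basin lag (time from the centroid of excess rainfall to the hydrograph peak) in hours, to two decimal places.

Centroid of excess rainfall: t_c = Σ P_i·t̄_i / ΣP_i = 2.0682 h (block centres at 1, 3 h).
Hydrograph peak occurs at t = 4 h, so basin lag t_L = 4 − 2.0682 = 1.93 h.

t_L ≈ 1.93 h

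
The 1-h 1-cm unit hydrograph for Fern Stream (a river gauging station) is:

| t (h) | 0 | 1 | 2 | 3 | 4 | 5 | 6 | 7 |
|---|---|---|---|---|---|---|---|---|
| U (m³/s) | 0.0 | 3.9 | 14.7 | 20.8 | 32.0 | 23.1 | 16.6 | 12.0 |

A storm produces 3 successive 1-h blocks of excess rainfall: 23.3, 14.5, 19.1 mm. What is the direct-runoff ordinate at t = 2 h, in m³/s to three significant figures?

By discrete convolution, Q_j = Σ (P_i / 10 mm) · U_{j−i}.
At t = 2 h (j=2): Q = (23.3/10)·14.7 + (14.5/10)·3.9 + (19.1/10)·0.0 = 39.9 m³/s.

Q ≈ 39.9 m³/s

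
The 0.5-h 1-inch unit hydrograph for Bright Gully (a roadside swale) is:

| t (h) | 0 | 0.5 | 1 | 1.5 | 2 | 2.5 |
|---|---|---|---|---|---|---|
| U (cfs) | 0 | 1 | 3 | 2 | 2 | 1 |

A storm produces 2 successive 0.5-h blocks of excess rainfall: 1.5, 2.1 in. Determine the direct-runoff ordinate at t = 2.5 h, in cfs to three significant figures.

By discrete convolution, Q_j = Σ (P_i / 1 in) · U_{j−i}.
At t = 2.5 h (j=5): Q = (1.5/1)·1 + (2.1/1)·2 = 5.70 cfs.

Q ≈ 5.70 cfs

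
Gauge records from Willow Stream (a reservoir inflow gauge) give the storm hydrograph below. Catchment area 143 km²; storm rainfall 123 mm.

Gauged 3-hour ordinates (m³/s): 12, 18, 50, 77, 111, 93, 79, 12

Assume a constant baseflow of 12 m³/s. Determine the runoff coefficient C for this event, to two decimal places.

ΣQ_DR = 356.0 m³/s; V = ΣQ_DR·Δt = 3.845 × 10^6 m³.
Runoff depth d = V / A = 26.89 mm.
C = d / P = 26.89 / 123 = 0.22.

C ≈ 0.22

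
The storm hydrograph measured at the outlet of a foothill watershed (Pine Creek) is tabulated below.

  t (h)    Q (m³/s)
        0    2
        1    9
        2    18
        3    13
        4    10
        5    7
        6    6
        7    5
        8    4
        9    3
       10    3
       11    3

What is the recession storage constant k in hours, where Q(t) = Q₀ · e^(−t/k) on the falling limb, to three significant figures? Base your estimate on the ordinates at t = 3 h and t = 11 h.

On the falling limb, Q drops from 13 to 3 m³/s between t = 3 h and t = 11 h (Δt = 8 h).
k = −Δt / ln(Q₂/Q₁) = −8 / ln(3/13) = 5.46 h.

k ≈ 5.46 h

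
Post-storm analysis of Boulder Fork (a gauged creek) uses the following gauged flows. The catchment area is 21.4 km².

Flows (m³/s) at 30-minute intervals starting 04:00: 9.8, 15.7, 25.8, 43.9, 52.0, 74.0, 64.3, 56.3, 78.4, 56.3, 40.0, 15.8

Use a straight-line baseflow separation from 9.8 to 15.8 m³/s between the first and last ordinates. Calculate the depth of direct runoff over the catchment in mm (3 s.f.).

Direct runoff: 0.00, 5.35, 14.91, 32.46, 40.02, 61.47, 51.23, 42.68, 64.24, 41.59, 24.75, 0.00 m³/s; ΣQ_DR = 378.7 m³/s.
V = ΣQ_DR · Δt = 378.7 × 1800 s = 6.817 × 10^5 m³.
Over A = 21.4 km², depth = V / A = 31.9 mm.

d ≈ 31.9 mm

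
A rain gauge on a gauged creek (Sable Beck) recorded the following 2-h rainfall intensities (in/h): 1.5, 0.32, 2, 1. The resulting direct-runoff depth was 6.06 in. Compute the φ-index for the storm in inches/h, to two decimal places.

Only the 3 blocks with intensity above φ contribute runoff: 1.5, 2, 1 in/h.
Σ(I−φ)·Δt = d  ⇒  (1.5+2+1 − 3φ)·2 = 6.06
φ = (4.500 − 6.06/2) / 3 = 0.49 in/h.

φ ≈ 0.49 in/h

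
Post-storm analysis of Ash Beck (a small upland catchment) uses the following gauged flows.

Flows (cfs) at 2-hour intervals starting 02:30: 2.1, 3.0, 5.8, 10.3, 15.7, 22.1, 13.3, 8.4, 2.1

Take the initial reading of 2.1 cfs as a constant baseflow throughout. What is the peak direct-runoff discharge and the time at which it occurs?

Q_p = 20.0 cfs at t = 12:30

Subtracting baseflow gives direct-runoff ordinates: 0.0, 0.9, 3.7, 8.2, 13.6, 20.0, 11.2, 6.3, 0.0 cfs.
The maximum is 20.0 cfs, occurring at the reading for t = 12:30.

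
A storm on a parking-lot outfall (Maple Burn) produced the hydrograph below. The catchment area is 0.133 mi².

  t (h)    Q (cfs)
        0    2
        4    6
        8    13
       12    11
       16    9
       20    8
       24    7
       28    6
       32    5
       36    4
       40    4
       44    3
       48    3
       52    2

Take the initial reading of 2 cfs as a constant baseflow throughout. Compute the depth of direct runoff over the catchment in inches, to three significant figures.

Direct runoff: 0.0, 4.0, 11.0, 9.0, 7.0, 6.0, 5.0, 4.0, 3.0, 2.0, 2.0, 1.0, 1.0, 0.0 cfs; ΣQ_DR = 55.00 cfs.
V = ΣQ_DR · Δt = 55.00 × 14400 s = 7.920 × 10^5 ft³.
Over A = 0.133 mi², depth = V / A = 2.56 in.

d ≈ 2.56 in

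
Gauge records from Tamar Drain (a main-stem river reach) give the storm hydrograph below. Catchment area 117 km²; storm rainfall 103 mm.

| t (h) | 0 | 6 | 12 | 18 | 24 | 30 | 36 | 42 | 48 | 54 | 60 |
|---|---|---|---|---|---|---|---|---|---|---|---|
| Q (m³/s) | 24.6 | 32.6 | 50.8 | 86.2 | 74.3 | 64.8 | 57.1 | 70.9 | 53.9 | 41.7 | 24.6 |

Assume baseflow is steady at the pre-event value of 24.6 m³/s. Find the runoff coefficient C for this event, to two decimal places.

C ≈ 0.56

ΣQ_DR = 310.9 m³/s; V = ΣQ_DR·Δt = 6.715 × 10^6 m³.
Runoff depth d = V / A = 57.40 mm.
C = d / P = 57.40 / 103 = 0.56.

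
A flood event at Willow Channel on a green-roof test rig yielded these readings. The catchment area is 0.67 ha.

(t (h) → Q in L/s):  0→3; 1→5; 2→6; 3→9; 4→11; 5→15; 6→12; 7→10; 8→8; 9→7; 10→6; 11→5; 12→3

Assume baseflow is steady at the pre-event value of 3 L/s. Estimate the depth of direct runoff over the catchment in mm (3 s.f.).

d ≈ 32.8 mm

Direct runoff: 0.0, 2.0, 3.0, 6.0, 8.0, 12.0, 9.0, 7.0, 5.0, 4.0, 3.0, 2.0, 0.0 L/s; ΣQ_DR = 61.00 L/s.
V = ΣQ_DR · Δt = 61.00 × 3600 s = 2.196 × 10^5 L.
Over A = 0.67 ha, depth = V / A = 32.8 mm.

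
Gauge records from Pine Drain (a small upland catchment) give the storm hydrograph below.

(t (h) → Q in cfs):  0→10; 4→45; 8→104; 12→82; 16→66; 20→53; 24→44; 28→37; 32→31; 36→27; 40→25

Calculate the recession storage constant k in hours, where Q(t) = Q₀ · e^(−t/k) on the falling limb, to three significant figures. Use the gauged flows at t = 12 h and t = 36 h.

On the falling limb, Q drops from 82 to 27 cfs between t = 12 h and t = 36 h (Δt = 24 h).
k = −Δt / ln(Q₂/Q₁) = −24 / ln(27/82) = 21.6 h.

k ≈ 21.6 h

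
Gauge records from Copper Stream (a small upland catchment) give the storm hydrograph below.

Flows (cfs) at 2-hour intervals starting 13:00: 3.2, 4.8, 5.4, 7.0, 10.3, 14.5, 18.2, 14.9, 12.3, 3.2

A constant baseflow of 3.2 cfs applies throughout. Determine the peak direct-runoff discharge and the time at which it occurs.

Q_p = 15.0 cfs at t = 01:00

Subtracting baseflow gives direct-runoff ordinates: 0.0, 1.6, 2.2, 3.8, 7.1, 11.3, 15.0, 11.7, 9.1, 0.0 cfs.
The maximum is 15.0 cfs, occurring at the reading for t = 01:00.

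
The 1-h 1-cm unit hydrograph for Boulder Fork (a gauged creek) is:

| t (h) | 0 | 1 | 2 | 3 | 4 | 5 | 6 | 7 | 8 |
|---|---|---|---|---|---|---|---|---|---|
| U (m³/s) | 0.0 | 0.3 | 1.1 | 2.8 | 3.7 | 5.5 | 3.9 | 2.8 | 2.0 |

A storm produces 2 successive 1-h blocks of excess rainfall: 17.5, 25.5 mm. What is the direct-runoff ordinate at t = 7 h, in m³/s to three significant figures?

By discrete convolution, Q_j = Σ (P_i / 10 mm) · U_{j−i}.
At t = 7 h (j=7): Q = (17.5/10)·2.8 + (25.5/10)·3.9 = 14.8 m³/s.

Q ≈ 14.8 m³/s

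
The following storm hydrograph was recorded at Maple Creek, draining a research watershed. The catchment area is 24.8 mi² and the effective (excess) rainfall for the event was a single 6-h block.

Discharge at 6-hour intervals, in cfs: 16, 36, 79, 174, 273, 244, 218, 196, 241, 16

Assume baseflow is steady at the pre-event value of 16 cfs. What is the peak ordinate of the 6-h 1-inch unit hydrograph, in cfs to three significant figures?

U_p ≈ 514 cfs

Direct runoff: 0.0, 20.0, 63.0, 158.0, 257.0, 228.0, 202.0, 180.0, 225.0, 0.0 cfs; ΣQ_DR = 1333 cfs, peak = 257.0 cfs.
Runoff depth d = ΣQ_DR·Δt / A = 1333 × 21600 / (24.8 mi²) = 0.4997 in.
The 1-inch UH is the DRH scaled by (1 in)/d, so U_p = 257.0 × 1/0.4997 = 514 cfs.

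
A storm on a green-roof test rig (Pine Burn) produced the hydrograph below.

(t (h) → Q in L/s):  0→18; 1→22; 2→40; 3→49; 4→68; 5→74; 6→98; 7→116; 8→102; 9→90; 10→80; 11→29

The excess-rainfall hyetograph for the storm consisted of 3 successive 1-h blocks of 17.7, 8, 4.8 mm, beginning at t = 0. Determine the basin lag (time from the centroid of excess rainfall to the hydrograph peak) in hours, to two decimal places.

Centroid of excess rainfall: t_c = Σ P_i·t̄_i / ΣP_i = 1.0770 h (block centres at 0.5, 1.5, 2.5 h).
Hydrograph peak occurs at t = 7 h, so basin lag t_L = 7 − 1.0770 = 5.92 h.

t_L ≈ 5.92 h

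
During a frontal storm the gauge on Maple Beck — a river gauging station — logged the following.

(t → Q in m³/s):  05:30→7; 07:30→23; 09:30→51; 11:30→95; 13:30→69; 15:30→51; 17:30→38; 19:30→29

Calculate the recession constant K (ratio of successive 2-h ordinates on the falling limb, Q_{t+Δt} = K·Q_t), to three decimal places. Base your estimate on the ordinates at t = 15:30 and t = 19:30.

K ≈ 0.754

Using the recession-limb readings at t = 15:30 and t = 19:30: Q falls from 51 to 29 m³/s over 2 intervals.
K = (Q₂/Q₁)^(1/2) = (29/51)^(1/2) = 0.754.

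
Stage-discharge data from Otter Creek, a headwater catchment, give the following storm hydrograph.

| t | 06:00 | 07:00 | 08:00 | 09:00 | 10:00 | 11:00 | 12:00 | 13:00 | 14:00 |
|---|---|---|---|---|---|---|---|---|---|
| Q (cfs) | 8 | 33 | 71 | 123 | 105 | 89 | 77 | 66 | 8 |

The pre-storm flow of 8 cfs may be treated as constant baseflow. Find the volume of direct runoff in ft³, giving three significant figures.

Direct-runoff ordinates (Q − Q_b): 0.0, 25.0, 63.0, 115.0, 97.0, 81.0, 69.0, 58.0, 0.0 cfs.
ΣQ_DR = 508.0 cfs.
With Δt = 1 h = 3600 s, V = ΣQ_DR · Δt = 508.0 × 3600 = 1.83 × 10^6 ft³.

V ≈ 1.83 × 10^6 ft³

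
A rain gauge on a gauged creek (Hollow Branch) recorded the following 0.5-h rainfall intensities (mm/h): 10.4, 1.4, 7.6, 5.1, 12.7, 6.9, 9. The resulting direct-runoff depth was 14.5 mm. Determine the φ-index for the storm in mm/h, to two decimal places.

Only the 6 blocks with intensity above φ contribute runoff: 10.4, 7.6, 5.1, 12.7, 6.9, 9 mm/h.
Σ(I−φ)·Δt = d  ⇒  (10.4+7.6+5.1+12.7+6.9+9 − 6φ)·0.5 = 14.5
φ = (51.70 − 14.5/0.5) / 6 = 3.78 mm/h.

φ ≈ 3.78 mm/h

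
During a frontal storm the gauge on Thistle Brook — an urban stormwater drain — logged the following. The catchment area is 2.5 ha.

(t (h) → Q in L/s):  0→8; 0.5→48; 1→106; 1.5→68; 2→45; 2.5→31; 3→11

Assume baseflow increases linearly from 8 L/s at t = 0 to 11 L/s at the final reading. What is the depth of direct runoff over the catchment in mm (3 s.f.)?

d ≈ 18.0 mm

Direct runoff: 0.00, 39.50, 97.00, 58.50, 35.00, 20.50, 0.00 L/s; ΣQ_DR = 250.5 L/s.
V = ΣQ_DR · Δt = 250.5 × 1800 s = 4.509 × 10^5 L.
Over A = 2.5 ha, depth = V / A = 18.0 mm.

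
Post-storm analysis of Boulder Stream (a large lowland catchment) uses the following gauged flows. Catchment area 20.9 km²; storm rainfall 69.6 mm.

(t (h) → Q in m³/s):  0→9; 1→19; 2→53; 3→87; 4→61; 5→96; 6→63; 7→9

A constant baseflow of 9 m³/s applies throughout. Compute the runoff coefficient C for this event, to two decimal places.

C ≈ 0.80

ΣQ_DR = 325.0 m³/s; V = ΣQ_DR·Δt = 1.170 × 10^6 m³.
Runoff depth d = V / A = 55.98 mm.
C = d / P = 55.98 / 69.6 = 0.80.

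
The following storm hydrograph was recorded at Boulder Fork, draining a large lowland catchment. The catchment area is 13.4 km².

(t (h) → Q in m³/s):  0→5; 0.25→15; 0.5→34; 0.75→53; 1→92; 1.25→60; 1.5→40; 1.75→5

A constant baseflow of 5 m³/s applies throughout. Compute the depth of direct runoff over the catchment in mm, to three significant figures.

d ≈ 17.7 mm

Direct runoff: 0.0, 10.0, 29.0, 48.0, 87.0, 55.0, 35.0, 0.0 m³/s; ΣQ_DR = 264.0 m³/s.
V = ΣQ_DR · Δt = 264.0 × 900 s = 2.376 × 10^5 m³.
Over A = 13.4 km², depth = V / A = 17.7 mm.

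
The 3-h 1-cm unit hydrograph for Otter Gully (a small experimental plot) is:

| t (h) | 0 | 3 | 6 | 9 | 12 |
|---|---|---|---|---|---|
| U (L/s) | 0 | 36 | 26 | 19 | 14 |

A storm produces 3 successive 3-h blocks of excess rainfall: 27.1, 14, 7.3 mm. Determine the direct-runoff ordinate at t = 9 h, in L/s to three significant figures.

Q ≈ 114 L/s

By discrete convolution, Q_j = Σ (P_i / 10 mm) · U_{j−i}.
At t = 9 h (j=3): Q = (27.1/10)·19 + (14/10)·26 + (7.3/10)·36 = 114 L/s.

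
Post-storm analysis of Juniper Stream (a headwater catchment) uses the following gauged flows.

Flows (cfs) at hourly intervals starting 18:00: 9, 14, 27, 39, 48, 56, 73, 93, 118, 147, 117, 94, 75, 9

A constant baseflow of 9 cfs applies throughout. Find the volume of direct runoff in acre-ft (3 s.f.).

V ≈ 65.5 acre-ft

Direct-runoff ordinates (Q − Q_b): 0.0, 5.0, 18.0, 30.0, 39.0, 47.0, 64.0, 84.0, 109.0, 138.0, 108.0, 85.0, 66.0, 0.0 cfs.
ΣQ_DR = 793.0 cfs.
With Δt = 1 h = 3600 s, V = ΣQ_DR · Δt = 793.0 × 3600 = 2.85 × 10^6 ft³ = 65.5 acre-ft.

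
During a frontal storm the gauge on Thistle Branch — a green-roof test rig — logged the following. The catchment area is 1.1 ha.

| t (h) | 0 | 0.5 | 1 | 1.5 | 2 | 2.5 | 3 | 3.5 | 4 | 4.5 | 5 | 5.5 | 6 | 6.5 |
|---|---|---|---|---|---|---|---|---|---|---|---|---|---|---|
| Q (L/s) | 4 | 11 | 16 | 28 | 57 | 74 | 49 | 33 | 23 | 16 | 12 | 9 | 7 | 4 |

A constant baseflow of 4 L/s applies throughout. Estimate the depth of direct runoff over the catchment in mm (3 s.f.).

Direct runoff: 0.0, 7.0, 12.0, 24.0, 53.0, 70.0, 45.0, 29.0, 19.0, 12.0, 8.0, 5.0, 3.0, 0.0 L/s; ΣQ_DR = 287.0 L/s.
V = ΣQ_DR · Δt = 287.0 × 1800 s = 5.166 × 10^5 L.
Over A = 1.1 ha, depth = V / A = 47.0 mm.

d ≈ 47.0 mm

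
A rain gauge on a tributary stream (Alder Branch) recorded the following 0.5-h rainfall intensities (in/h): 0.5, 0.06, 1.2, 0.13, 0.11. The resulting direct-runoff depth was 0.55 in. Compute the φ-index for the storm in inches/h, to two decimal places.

φ ≈ 0.30 in/h

Only the 2 blocks with intensity above φ contribute runoff: 0.5, 1.2 in/h.
Σ(I−φ)·Δt = d  ⇒  (0.5+1.2 − 2φ)·0.5 = 0.55
φ = (1.700 − 0.55/0.5) / 2 = 0.30 in/h.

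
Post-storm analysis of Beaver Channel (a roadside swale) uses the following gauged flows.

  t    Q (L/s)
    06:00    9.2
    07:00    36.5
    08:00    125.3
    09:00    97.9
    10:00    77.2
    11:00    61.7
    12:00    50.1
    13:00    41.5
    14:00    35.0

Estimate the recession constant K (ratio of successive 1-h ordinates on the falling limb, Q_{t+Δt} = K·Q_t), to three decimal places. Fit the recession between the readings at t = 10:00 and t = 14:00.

Using the recession-limb readings at t = 10:00 and t = 14:00: Q falls from 77.2 to 35.0 L/s over 4 intervals.
K = (Q₂/Q₁)^(1/4) = (35.0/77.2)^(1/4) = 0.821.

K ≈ 0.821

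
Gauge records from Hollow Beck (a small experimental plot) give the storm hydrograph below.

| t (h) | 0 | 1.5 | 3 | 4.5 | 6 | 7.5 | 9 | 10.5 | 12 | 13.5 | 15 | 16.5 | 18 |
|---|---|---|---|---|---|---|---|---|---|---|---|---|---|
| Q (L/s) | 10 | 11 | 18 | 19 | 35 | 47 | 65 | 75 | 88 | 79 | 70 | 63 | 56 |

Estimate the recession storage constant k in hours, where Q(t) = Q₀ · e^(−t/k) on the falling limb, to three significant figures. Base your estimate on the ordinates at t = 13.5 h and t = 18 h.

On the falling limb, Q drops from 79 to 56 L/s between t = 13.5 h and t = 18 h (Δt = 4.5 h).
k = −Δt / ln(Q₂/Q₁) = −4.5 / ln(56/79) = 13.1 h.

k ≈ 13.1 h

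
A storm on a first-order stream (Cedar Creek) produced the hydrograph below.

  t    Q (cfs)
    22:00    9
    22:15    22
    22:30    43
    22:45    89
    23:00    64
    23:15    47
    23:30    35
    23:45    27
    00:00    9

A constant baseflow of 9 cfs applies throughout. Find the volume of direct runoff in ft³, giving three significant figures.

Direct-runoff ordinates (Q − Q_b): 0.0, 13.0, 34.0, 80.0, 55.0, 38.0, 26.0, 18.0, 0.0 cfs.
ΣQ_DR = 264.0 cfs.
With Δt = 0.25 h = 900 s, V = ΣQ_DR · Δt = 264.0 × 900 = 2.38 × 10^5 ft³.

V ≈ 2.38 × 10^5 ft³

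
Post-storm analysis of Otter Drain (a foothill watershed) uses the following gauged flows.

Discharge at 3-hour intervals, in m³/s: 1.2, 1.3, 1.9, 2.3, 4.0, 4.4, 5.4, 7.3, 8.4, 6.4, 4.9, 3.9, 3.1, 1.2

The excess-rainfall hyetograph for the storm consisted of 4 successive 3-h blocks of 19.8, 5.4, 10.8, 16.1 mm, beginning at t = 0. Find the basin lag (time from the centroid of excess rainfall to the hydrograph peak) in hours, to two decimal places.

Centroid of excess rainfall: t_c = Σ P_i·t̄_i / ΣP_i = 5.8359 h (block centres at 1.5, 4.5, 7.5, 10.5 h).
Hydrograph peak occurs at t = 24 h, so basin lag t_L = 24 − 5.8359 = 18.16 h.

t_L ≈ 18.16 h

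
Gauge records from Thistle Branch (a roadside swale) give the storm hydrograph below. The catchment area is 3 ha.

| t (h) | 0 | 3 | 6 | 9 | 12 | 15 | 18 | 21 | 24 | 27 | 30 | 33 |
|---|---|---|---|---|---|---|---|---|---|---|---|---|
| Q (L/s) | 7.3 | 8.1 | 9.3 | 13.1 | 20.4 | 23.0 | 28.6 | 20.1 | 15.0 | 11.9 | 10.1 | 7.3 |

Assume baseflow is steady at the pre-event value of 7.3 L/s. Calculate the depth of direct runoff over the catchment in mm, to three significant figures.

Direct runoff: 0.0, 0.8, 2.0, 5.8, 13.1, 15.7, 21.3, 12.8, 7.7, 4.6, 2.8, 0.0 L/s; ΣQ_DR = 86.60 L/s.
V = ΣQ_DR · Δt = 86.60 × 10800 s = 9.353 × 10^5 L.
Over A = 3 ha, depth = V / A = 31.2 mm.

d ≈ 31.2 mm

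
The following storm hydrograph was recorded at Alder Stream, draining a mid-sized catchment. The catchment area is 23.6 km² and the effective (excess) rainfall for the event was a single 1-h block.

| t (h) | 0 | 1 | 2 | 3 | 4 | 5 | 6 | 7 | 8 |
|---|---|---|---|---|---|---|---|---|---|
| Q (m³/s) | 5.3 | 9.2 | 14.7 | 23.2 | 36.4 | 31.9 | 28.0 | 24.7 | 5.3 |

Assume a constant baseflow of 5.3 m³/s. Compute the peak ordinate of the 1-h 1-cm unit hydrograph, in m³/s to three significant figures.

U_p ≈ 15.6 m³/s

Direct runoff: 0.0, 3.9, 9.4, 17.9, 31.1, 26.6, 22.7, 19.4, 0.0 m³/s; ΣQ_DR = 131.0 m³/s, peak = 31.1 m³/s.
Runoff depth d = ΣQ_DR·Δt / A = 131.0 × 3600 / (23.6 km²) = 19.98 mm.
The 1-cm UH is the DRH scaled by (10 mm)/d, so U_p = 31.1 × 10/19.98 = 15.6 m³/s.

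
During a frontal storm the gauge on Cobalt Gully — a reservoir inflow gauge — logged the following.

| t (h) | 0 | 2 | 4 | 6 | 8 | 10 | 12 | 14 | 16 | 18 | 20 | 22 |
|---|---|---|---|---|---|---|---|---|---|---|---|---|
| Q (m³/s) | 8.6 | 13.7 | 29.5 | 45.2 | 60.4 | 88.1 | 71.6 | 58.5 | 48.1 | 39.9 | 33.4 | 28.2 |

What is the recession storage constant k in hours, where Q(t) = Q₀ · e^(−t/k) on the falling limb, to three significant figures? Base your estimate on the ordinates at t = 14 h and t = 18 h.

k ≈ 10.5 h

On the falling limb, Q drops from 58.5 to 39.9 m³/s between t = 14 h and t = 18 h (Δt = 4 h).
k = −Δt / ln(Q₂/Q₁) = −4 / ln(39.9/58.5) = 10.5 h.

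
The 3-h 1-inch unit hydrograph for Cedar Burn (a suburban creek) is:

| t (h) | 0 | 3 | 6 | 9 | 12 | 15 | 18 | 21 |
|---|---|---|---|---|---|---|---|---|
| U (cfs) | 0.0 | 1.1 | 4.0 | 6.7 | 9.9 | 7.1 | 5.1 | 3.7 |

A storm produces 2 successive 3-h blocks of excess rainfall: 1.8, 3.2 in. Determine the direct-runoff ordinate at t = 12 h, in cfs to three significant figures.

Q ≈ 39.3 cfs

By discrete convolution, Q_j = Σ (P_i / 1 in) · U_{j−i}.
At t = 12 h (j=4): Q = (1.8/1)·9.9 + (3.2/1)·6.7 = 39.3 cfs.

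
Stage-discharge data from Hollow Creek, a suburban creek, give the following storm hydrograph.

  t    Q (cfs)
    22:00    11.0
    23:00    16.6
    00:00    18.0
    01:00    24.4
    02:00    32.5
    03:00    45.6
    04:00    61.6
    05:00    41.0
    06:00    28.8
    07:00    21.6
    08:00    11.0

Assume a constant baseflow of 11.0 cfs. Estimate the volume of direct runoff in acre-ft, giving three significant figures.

Direct-runoff ordinates (Q − Q_b): 0.0, 5.6, 7.0, 13.4, 21.5, 34.6, 50.6, 30.0, 17.8, 10.6, 0.0 cfs.
ΣQ_DR = 191.1 cfs.
With Δt = 1 h = 3600 s, V = ΣQ_DR · Δt = 191.1 × 3600 = 6.88 × 10^5 ft³ = 15.8 acre-ft.

V ≈ 15.8 acre-ft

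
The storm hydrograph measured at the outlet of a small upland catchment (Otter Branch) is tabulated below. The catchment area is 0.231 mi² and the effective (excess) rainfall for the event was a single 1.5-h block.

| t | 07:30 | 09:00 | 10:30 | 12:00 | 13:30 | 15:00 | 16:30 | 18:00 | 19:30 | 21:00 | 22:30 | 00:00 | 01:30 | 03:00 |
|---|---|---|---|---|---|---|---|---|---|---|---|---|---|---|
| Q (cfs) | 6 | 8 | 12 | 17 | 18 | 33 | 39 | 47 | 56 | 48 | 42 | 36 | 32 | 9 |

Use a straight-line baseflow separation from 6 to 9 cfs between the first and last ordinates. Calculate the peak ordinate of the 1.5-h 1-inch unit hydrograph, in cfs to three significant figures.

U_p ≈ 16.1 cfs

Direct runoff: 0.00, 1.77, 5.54, 10.31, 11.08, 25.85, 31.62, 39.38, 48.15, 39.92, 33.69, 27.46, 23.23, 0.00 cfs; ΣQ_DR = 298.0 cfs, peak = 48.15 cfs.
Runoff depth d = ΣQ_DR·Δt / A = 298.0 × 5400 / (0.231 mi²) = 2.999 in.
The 1-inch UH is the DRH scaled by (1 in)/d, so U_p = 48.15 × 1/2.999 = 16.1 cfs.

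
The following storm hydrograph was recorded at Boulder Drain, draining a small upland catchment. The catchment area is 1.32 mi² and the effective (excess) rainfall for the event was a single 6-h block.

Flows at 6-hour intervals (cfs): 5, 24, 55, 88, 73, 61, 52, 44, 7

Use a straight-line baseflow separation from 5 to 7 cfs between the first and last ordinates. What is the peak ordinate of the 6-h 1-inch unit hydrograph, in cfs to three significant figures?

Direct runoff: 0.00, 18.75, 49.50, 82.25, 67.00, 54.75, 45.50, 37.25, 0.00 cfs; ΣQ_DR = 355.0 cfs, peak = 82.25 cfs.
Runoff depth d = ΣQ_DR·Δt / A = 355.0 × 21600 / (1.32 mi²) = 2.500 in.
The 1-inch UH is the DRH scaled by (1 in)/d, so U_p = 82.25 × 1/2.500 = 32.9 cfs.

U_p ≈ 32.9 cfs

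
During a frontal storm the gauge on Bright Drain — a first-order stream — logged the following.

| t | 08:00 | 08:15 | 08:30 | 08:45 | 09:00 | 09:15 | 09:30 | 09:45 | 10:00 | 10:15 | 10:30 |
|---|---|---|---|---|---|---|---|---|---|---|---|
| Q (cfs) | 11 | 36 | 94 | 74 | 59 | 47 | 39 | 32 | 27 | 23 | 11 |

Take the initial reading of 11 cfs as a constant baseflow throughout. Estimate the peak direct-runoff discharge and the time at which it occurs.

Q_p = 83.0 cfs at t = 08:30

Subtracting baseflow gives direct-runoff ordinates: 0.0, 25.0, 83.0, 63.0, 48.0, 36.0, 28.0, 21.0, 16.0, 12.0, 0.0 cfs.
The maximum is 83.0 cfs, occurring at the reading for t = 08:30.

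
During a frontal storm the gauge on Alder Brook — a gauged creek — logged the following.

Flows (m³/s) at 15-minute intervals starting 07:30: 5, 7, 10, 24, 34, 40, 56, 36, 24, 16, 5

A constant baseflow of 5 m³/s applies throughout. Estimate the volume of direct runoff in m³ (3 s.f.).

V ≈ 1.82 × 10^5 m³

Direct-runoff ordinates (Q − Q_b): 0.0, 2.0, 5.0, 19.0, 29.0, 35.0, 51.0, 31.0, 19.0, 11.0, 0.0 m³/s.
ΣQ_DR = 202.0 m³/s.
With Δt = 0.25 h = 900 s, V = ΣQ_DR · Δt = 202.0 × 900 = 1.82 × 10^5 m³.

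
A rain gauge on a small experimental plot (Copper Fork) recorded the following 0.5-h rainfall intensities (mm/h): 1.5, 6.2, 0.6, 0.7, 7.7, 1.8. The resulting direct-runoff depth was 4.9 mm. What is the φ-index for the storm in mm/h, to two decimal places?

Only the 2 blocks with intensity above φ contribute runoff: 6.2, 7.7 mm/h.
Σ(I−φ)·Δt = d  ⇒  (6.2+7.7 − 2φ)·0.5 = 4.9
φ = (13.90 − 4.9/0.5) / 2 = 2.05 mm/h.

φ ≈ 2.05 mm/h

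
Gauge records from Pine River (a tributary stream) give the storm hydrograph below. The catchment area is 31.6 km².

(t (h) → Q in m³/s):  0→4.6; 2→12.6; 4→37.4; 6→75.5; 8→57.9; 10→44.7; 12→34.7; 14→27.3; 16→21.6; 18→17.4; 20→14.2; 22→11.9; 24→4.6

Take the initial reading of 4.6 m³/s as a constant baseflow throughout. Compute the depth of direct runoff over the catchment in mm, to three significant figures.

d ≈ 69.4 mm

Direct runoff: 0.0, 8.0, 32.8, 70.9, 53.3, 40.1, 30.1, 22.7, 17.0, 12.8, 9.6, 7.3, 0.0 m³/s; ΣQ_DR = 304.6 m³/s.
V = ΣQ_DR · Δt = 304.6 × 7200 s = 2.193 × 10^6 m³.
Over A = 31.6 km², depth = V / A = 69.4 mm.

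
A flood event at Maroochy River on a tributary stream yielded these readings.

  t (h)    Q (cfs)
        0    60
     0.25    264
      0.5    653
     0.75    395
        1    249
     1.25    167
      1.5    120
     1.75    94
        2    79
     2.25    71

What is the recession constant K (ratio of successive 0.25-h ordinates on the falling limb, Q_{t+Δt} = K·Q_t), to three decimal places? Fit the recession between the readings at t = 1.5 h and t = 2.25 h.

K ≈ 0.840

Using the recession-limb readings at t = 1.5 h and t = 2.25 h: Q falls from 120 to 71 cfs over 3 intervals.
K = (Q₂/Q₁)^(1/3) = (71/120)^(1/3) = 0.840.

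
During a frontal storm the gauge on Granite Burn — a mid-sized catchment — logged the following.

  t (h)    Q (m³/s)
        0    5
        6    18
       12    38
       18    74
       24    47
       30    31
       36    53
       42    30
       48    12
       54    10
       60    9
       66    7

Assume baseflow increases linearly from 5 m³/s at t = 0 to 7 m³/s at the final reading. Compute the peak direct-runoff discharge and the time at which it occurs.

Q_p = 68.45 m³/s at t = 18 h

Subtracting baseflow gives direct-runoff ordinates: 0.00, 12.82, 32.64, 68.45, 41.27, 25.09, 46.91, 23.73, 5.55, 3.36, 2.18, 0.00 m³/s.
The maximum is 68.45 m³/s, occurring at the reading for t = 18 h.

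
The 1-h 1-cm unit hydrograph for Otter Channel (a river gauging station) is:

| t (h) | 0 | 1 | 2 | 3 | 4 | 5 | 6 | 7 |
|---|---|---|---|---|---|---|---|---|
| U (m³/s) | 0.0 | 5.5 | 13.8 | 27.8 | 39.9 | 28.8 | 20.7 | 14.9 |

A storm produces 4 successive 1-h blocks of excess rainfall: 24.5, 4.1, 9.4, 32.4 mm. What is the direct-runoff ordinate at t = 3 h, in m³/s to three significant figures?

Q ≈ 78.9 m³/s

By discrete convolution, Q_j = Σ (P_i / 10 mm) · U_{j−i}.
At t = 3 h (j=3): Q = (24.5/10)·27.8 + (4.1/10)·13.8 + (9.4/10)·5.5 + (32.4/10)·0.0 = 78.9 m³/s.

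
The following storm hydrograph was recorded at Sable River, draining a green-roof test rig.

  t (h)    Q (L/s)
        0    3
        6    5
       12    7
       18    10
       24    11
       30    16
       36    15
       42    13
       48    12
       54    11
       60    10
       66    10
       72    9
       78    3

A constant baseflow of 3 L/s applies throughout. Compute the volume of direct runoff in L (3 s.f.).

V ≈ 2.01 × 10^6 L

Direct-runoff ordinates (Q − Q_b): 0.0, 2.0, 4.0, 7.0, 8.0, 13.0, 12.0, 10.0, 9.0, 8.0, 7.0, 7.0, 6.0, 0.0 L/s.
ΣQ_DR = 93.00 L/s.
With Δt = 6 h = 21600 s, V = ΣQ_DR · Δt = 93.00 × 21600 = 2.01 × 10^6 L.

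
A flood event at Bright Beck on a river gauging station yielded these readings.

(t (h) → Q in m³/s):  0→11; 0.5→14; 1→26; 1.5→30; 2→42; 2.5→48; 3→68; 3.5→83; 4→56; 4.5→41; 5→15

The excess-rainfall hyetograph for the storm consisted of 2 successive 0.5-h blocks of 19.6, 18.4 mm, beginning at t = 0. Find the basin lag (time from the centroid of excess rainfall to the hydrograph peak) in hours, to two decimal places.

Centroid of excess rainfall: t_c = Σ P_i·t̄_i / ΣP_i = 0.4921 h (block centres at 0.25, 0.75 h).
Hydrograph peak occurs at t = 3.5 h, so basin lag t_L = 3.5 − 0.4921 = 3.01 h.

t_L ≈ 3.01 h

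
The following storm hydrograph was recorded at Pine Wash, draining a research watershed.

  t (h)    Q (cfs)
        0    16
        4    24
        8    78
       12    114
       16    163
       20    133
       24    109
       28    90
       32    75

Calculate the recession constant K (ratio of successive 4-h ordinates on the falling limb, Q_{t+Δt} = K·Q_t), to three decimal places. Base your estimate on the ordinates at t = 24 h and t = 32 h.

Using the recession-limb readings at t = 24 h and t = 32 h: Q falls from 109 to 75 cfs over 2 intervals.
K = (Q₂/Q₁)^(1/2) = (75/109)^(1/2) = 0.830.

K ≈ 0.830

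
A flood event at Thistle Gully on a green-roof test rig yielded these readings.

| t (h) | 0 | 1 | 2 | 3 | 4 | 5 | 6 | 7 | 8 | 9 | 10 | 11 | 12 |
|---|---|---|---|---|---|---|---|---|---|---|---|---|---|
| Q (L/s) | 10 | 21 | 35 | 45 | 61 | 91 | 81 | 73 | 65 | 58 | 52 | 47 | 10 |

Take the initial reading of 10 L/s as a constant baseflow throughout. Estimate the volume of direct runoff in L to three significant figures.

Direct-runoff ordinates (Q − Q_b): 0.0, 11.0, 25.0, 35.0, 51.0, 81.0, 71.0, 63.0, 55.0, 48.0, 42.0, 37.0, 0.0 L/s.
ΣQ_DR = 519.0 L/s.
With Δt = 1 h = 3600 s, V = ΣQ_DR · Δt = 519.0 × 3600 = 1.87 × 10^6 L.

V ≈ 1.87 × 10^6 L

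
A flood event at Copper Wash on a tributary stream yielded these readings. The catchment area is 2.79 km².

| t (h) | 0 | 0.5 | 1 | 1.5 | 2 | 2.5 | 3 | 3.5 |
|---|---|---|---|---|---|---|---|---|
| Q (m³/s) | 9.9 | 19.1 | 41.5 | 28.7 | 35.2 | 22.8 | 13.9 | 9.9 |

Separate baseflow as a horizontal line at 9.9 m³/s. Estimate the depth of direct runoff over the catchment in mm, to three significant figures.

d ≈ 65.7 mm

Direct runoff: 0.0, 9.2, 31.6, 18.8, 25.3, 12.9, 4.0, 0.0 m³/s; ΣQ_DR = 101.8 m³/s.
V = ΣQ_DR · Δt = 101.8 × 1800 s = 1.832 × 10^5 m³.
Over A = 2.79 km², depth = V / A = 65.7 mm.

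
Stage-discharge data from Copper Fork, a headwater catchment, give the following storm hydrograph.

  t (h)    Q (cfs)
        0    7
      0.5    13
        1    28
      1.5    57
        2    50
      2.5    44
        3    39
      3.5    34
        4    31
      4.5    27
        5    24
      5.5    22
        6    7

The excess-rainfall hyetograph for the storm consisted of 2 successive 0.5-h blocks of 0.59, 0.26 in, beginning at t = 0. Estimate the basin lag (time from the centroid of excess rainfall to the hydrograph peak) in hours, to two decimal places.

Centroid of excess rainfall: t_c = Σ P_i·t̄_i / ΣP_i = 0.4029 h (block centres at 0.25, 0.75 h).
Hydrograph peak occurs at t = 1.5 h, so basin lag t_L = 1.5 − 0.4029 = 1.10 h.

t_L ≈ 1.10 h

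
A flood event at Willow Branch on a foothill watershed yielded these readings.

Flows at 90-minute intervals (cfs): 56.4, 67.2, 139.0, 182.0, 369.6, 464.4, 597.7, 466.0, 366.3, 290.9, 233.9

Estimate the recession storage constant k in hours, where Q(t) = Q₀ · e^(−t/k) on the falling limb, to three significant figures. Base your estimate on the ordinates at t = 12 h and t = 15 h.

k ≈ 6.69 h

On the falling limb, Q drops from 366.3 to 233.9 cfs between t = 12 h and t = 15 h (Δt = 3 h).
k = −Δt / ln(Q₂/Q₁) = −3 / ln(233.9/366.3) = 6.69 h.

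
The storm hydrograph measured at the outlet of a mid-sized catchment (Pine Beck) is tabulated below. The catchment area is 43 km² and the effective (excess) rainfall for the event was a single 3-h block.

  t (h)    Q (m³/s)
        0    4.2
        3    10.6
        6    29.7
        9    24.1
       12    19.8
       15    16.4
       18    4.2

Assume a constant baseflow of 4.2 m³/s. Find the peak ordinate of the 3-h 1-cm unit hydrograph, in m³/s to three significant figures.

U_p ≈ 12.8 m³/s

Direct runoff: 0.0, 6.4, 25.5, 19.9, 15.6, 12.2, 0.0 m³/s; ΣQ_DR = 79.60 m³/s, peak = 25.5 m³/s.
Runoff depth d = ΣQ_DR·Δt / A = 79.60 × 10800 / (43 km²) = 19.99 mm.
The 1-cm UH is the DRH scaled by (10 mm)/d, so U_p = 25.5 × 10/19.99 = 12.8 m³/s.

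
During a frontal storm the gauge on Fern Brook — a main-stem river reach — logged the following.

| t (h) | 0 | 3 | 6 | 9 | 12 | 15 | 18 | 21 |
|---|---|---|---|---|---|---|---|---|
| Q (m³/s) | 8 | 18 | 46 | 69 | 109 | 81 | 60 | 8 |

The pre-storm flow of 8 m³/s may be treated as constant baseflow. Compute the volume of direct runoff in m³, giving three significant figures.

Direct-runoff ordinates (Q − Q_b): 0.0, 10.0, 38.0, 61.0, 101.0, 73.0, 52.0, 0.0 m³/s.
ΣQ_DR = 335.0 m³/s.
With Δt = 3 h = 10800 s, V = ΣQ_DR · Δt = 335.0 × 10800 = 3.62 × 10^6 m³.

V ≈ 3.62 × 10^6 m³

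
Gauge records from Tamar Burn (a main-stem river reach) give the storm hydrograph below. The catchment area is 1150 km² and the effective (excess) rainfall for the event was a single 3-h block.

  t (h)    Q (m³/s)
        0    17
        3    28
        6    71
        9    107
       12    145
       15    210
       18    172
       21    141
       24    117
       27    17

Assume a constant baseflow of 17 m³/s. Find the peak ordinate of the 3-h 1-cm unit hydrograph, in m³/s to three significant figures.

U_p ≈ 240 m³/s

Direct runoff: 0.0, 11.0, 54.0, 90.0, 128.0, 193.0, 155.0, 124.0, 100.0, 0.0 m³/s; ΣQ_DR = 855.0 m³/s, peak = 193.0 m³/s.
Runoff depth d = ΣQ_DR·Δt / A = 855.0 × 10800 / (1150 km²) = 8.030 mm.
The 1-cm UH is the DRH scaled by (10 mm)/d, so U_p = 193.0 × 10/8.030 = 240 m³/s.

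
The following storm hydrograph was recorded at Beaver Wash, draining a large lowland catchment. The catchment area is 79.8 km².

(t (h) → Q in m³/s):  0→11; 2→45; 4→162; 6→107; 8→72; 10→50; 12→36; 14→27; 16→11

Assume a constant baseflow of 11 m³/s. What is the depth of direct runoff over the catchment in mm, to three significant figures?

Direct runoff: 0.0, 34.0, 151.0, 96.0, 61.0, 39.0, 25.0, 16.0, 0.0 m³/s; ΣQ_DR = 422.0 m³/s.
V = ΣQ_DR · Δt = 422.0 × 7200 s = 3.038 × 10^6 m³.
Over A = 79.8 km², depth = V / A = 38.1 mm.

d ≈ 38.1 mm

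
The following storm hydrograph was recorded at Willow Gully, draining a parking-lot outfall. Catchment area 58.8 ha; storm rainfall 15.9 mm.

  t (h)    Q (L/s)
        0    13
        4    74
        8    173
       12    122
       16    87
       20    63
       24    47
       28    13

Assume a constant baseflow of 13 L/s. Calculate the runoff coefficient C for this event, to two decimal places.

C ≈ 0.75

ΣQ_DR = 488.0 L/s; V = ΣQ_DR·Δt = 7.027 × 10^6 L.
Runoff depth d = V / A = 11.95 mm.
C = d / P = 11.95 / 15.9 = 0.75.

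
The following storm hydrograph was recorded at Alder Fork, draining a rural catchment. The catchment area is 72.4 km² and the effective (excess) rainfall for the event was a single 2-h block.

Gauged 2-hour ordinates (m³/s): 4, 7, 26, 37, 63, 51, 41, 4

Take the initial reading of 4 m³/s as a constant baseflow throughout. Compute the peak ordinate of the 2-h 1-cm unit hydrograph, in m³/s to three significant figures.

Direct runoff: 0.0, 3.0, 22.0, 33.0, 59.0, 47.0, 37.0, 0.0 m³/s; ΣQ_DR = 201.0 m³/s, peak = 59.0 m³/s.
Runoff depth d = ΣQ_DR·Δt / A = 201.0 × 7200 / (72.4 km²) = 19.99 mm.
The 1-cm UH is the DRH scaled by (10 mm)/d, so U_p = 59.0 × 10/19.99 = 29.5 m³/s.

U_p ≈ 29.5 m³/s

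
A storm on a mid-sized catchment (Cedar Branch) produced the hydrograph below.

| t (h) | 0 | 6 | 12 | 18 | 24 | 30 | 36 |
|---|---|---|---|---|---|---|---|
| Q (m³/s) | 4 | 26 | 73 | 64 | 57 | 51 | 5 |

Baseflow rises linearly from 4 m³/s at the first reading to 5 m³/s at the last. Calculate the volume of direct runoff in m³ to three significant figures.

V ≈ 5.37 × 10^6 m³

Direct-runoff ordinates (Q − Q_b): 0.00, 21.83, 68.67, 59.50, 52.33, 46.17, 0.00 m³/s.
ΣQ_DR = 248.5 m³/s.
With Δt = 6 h = 21600 s, V = ΣQ_DR · Δt = 248.5 × 21600 = 5.37 × 10^6 m³.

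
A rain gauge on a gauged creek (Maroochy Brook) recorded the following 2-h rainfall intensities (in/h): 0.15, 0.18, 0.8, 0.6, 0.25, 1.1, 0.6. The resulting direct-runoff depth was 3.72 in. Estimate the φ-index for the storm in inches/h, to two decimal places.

Only the 4 blocks with intensity above φ contribute runoff: 0.8, 0.6, 1.1, 0.6 in/h.
Σ(I−φ)·Δt = d  ⇒  (0.8+0.6+1.1+0.6 − 4φ)·2 = 3.72
φ = (3.100 − 3.72/2) / 4 = 0.31 in/h.

φ ≈ 0.31 in/h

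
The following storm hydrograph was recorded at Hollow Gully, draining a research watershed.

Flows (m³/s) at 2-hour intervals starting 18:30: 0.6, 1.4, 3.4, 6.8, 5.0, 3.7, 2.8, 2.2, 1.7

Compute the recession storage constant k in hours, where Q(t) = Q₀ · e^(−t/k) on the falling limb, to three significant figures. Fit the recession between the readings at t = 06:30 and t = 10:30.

On the falling limb, Q drops from 2.8 to 1.7 m³/s between t = 06:30 and t = 10:30 (Δt = 4 h).
k = −Δt / ln(Q₂/Q₁) = −4 / ln(1.7/2.8) = 8.02 h.

k ≈ 8.02 h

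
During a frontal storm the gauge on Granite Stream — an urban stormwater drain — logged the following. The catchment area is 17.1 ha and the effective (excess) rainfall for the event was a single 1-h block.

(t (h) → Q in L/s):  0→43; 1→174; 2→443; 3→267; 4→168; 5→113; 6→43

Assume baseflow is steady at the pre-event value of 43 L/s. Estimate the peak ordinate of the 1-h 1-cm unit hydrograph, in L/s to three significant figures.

U_p ≈ 200 L/s

Direct runoff: 0.0, 131.0, 400.0, 224.0, 125.0, 70.0, 0.0 L/s; ΣQ_DR = 950.0 L/s, peak = 400.0 L/s.
Runoff depth d = ΣQ_DR·Δt / A = 950.0 × 3600 / (17.1 ha) = 20.00 mm.
The 1-cm UH is the DRH scaled by (10 mm)/d, so U_p = 400.0 × 10/20.00 = 200 L/s.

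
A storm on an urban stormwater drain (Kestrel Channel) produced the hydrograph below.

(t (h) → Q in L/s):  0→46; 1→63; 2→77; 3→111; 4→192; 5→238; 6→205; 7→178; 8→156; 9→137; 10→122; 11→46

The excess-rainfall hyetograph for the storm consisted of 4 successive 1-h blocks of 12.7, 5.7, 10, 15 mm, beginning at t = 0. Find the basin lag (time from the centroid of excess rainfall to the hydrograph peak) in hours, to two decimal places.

t_L ≈ 2.87 h

Centroid of excess rainfall: t_c = Σ P_i·t̄_i / ΣP_i = 2.1290 h (block centres at 0.5, 1.5, 2.5, 3.5 h).
Hydrograph peak occurs at t = 5 h, so basin lag t_L = 5 − 2.1290 = 2.87 h.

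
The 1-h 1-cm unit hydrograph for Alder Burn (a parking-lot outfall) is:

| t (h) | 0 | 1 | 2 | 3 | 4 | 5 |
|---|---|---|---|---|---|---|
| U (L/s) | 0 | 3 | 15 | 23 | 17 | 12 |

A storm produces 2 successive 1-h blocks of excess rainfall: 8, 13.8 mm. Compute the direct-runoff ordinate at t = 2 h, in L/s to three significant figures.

Q ≈ 16.1 L/s

By discrete convolution, Q_j = Σ (P_i / 10 mm) · U_{j−i}.
At t = 2 h (j=2): Q = (8/10)·15 + (13.8/10)·3 = 16.1 L/s.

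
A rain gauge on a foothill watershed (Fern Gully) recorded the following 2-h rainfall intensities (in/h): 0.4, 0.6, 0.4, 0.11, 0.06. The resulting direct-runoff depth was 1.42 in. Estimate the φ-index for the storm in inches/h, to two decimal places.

φ ≈ 0.23 in/h

Only the 3 blocks with intensity above φ contribute runoff: 0.4, 0.6, 0.4 in/h.
Σ(I−φ)·Δt = d  ⇒  (0.4+0.6+0.4 − 3φ)·2 = 1.42
φ = (1.400 − 1.42/2) / 3 = 0.23 in/h.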